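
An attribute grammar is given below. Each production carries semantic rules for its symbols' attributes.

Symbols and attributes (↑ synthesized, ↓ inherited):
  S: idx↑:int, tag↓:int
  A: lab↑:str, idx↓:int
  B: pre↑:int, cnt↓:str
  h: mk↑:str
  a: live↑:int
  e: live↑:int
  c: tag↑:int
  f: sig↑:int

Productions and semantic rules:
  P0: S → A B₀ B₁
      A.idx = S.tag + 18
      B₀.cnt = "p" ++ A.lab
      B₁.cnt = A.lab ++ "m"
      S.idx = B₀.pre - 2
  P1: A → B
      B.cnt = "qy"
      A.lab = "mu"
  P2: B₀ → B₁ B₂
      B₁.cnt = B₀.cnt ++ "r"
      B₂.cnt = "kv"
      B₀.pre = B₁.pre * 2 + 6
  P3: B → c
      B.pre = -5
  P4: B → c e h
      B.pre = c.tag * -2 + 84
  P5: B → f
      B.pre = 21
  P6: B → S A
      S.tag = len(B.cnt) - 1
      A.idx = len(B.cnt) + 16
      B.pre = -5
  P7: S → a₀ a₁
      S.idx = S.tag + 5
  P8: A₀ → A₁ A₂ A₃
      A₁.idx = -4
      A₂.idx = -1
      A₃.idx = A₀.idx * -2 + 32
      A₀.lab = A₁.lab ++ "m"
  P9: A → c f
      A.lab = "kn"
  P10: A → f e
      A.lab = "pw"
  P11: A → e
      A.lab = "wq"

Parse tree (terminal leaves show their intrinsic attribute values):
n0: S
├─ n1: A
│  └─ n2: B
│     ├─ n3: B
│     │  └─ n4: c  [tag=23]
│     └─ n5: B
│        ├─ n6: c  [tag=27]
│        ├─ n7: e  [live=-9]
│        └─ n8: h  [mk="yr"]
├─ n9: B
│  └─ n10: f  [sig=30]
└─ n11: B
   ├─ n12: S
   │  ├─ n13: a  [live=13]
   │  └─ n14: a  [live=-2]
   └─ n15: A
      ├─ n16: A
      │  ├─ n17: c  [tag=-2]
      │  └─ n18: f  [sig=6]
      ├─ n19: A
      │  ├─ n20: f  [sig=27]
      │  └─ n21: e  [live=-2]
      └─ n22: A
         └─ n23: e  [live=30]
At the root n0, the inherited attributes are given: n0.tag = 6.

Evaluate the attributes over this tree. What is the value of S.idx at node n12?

7

1. n0.tag = 6  [given at root]
2. n1.idx = 24  [S.tag + 18]
3. n2.cnt = "qy"  ["qy"]
4. n3.cnt = "qyr"  [B₀.cnt ++ "r"]
5. n4.tag = 23  [terminal]
6. n3.pre = -5  [-5]
7. n5.cnt = "kv"  ["kv"]
8. n6.tag = 27  [terminal]
9. n7.live = -9  [terminal]
10. n8.mk = "yr"  [terminal]
11. n5.pre = 30  [c.tag * -2 + 84]
12. n2.pre = -4  [B₁.pre * 2 + 6]
13. n1.lab = "mu"  ["mu"]
14. n9.cnt = "pmu"  ["p" ++ A.lab]
15. n10.sig = 30  [terminal]
16. n9.pre = 21  [21]
17. n11.cnt = "mum"  [A.lab ++ "m"]
18. n12.tag = 2  [len(B.cnt) - 1]
19. n13.live = 13  [terminal]
20. n14.live = -2  [terminal]
21. n12.idx = 7  [S.tag + 5]
22. n15.idx = 19  [len(B.cnt) + 16]
23. n16.idx = -4  [-4]
24. n17.tag = -2  [terminal]
25. n18.sig = 6  [terminal]
26. n16.lab = "kn"  ["kn"]
27. n19.idx = -1  [-1]
28. n20.sig = 27  [terminal]
29. n21.live = -2  [terminal]
30. n19.lab = "pw"  ["pw"]
31. n22.idx = -6  [A₀.idx * -2 + 32]
32. n23.live = 30  [terminal]
33. n22.lab = "wq"  ["wq"]
34. n15.lab = "knm"  [A₁.lab ++ "m"]
35. n11.pre = -5  [-5]
36. n0.idx = 19  [B₀.pre - 2]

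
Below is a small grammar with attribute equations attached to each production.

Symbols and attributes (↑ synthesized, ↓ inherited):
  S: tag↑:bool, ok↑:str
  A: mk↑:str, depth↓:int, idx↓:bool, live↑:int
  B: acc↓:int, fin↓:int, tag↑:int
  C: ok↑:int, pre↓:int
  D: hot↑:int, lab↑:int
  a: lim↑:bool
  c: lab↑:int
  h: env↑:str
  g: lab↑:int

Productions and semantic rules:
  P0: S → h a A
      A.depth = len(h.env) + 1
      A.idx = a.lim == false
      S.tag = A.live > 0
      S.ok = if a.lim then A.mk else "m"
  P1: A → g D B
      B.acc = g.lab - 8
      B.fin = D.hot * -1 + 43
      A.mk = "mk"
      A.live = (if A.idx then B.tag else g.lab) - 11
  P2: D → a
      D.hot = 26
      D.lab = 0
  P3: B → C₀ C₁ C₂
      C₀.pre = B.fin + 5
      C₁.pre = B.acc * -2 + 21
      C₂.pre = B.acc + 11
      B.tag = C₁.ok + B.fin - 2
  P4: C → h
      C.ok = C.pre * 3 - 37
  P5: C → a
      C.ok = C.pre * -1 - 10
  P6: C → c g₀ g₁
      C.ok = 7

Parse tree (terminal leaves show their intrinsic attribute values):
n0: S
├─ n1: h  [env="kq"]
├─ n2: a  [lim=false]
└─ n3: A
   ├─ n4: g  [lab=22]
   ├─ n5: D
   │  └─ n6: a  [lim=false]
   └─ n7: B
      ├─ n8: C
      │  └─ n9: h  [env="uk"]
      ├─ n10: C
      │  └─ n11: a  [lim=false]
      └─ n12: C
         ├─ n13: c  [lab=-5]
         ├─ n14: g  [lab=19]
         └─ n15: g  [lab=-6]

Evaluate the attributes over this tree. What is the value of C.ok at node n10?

-3

1. n1.env = "kq"  [terminal]
2. n2.lim = false  [terminal]
3. n3.depth = 3  [len(h.env) + 1]
4. n3.idx = true  [a.lim == false]
5. n4.lab = 22  [terminal]
6. n6.lim = false  [terminal]
7. n5.hot = 26  [26]
8. n5.lab = 0  [0]
9. n7.acc = 14  [g.lab - 8]
10. n7.fin = 17  [D.hot * -1 + 43]
11. n8.pre = 22  [B.fin + 5]
12. n9.env = "uk"  [terminal]
13. n8.ok = 29  [C.pre * 3 - 37]
14. n10.pre = -7  [B.acc * -2 + 21]
15. n11.lim = false  [terminal]
16. n10.ok = -3  [C.pre * -1 - 10]
17. n12.pre = 25  [B.acc + 11]
18. n13.lab = -5  [terminal]
19. n14.lab = 19  [terminal]
20. n15.lab = -6  [terminal]
21. n12.ok = 7  [7]
22. n7.tag = 12  [C₁.ok + B.fin - 2]
23. n3.mk = "mk"  ["mk"]
24. n3.live = 1  [(if A.idx then B.tag else g.lab) - 11]
25. n0.tag = true  [A.live > 0]
26. n0.ok = "m"  [if a.lim then A.mk else "m"]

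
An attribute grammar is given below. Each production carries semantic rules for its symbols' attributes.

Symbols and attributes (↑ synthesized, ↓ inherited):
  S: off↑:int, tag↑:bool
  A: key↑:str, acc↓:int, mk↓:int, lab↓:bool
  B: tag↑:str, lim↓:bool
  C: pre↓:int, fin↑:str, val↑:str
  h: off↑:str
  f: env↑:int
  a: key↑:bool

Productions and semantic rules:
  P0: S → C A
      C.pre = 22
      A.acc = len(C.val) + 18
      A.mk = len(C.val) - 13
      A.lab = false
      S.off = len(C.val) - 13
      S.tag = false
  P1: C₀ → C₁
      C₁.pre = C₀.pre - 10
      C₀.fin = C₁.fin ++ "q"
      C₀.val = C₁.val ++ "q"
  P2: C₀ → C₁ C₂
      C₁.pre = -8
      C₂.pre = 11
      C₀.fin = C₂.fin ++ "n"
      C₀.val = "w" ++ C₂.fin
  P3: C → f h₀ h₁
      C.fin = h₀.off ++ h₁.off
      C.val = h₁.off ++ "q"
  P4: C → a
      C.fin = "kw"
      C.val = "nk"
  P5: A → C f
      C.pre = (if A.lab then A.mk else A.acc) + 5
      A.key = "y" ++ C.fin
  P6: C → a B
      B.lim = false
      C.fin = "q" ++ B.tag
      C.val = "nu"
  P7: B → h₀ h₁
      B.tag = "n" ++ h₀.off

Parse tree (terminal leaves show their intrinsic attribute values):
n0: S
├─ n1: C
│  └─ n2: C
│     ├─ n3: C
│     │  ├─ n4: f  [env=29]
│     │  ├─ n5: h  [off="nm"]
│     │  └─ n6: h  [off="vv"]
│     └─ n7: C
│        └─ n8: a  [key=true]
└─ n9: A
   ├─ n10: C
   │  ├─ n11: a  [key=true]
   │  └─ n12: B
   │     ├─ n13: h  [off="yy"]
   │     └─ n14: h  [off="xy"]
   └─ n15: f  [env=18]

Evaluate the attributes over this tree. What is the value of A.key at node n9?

"yqnyy"

1. n1.pre = 22  [22]
2. n2.pre = 12  [C₀.pre - 10]
3. n3.pre = -8  [-8]
4. n4.env = 29  [terminal]
5. n5.off = "nm"  [terminal]
6. n6.off = "vv"  [terminal]
7. n3.fin = "nmvv"  [h₀.off ++ h₁.off]
8. n3.val = "vvq"  [h₁.off ++ "q"]
9. n7.pre = 11  [11]
10. n8.key = true  [terminal]
11. n7.fin = "kw"  ["kw"]
12. n7.val = "nk"  ["nk"]
13. n2.fin = "kwn"  [C₂.fin ++ "n"]
14. n2.val = "wkw"  ["w" ++ C₂.fin]
15. n1.fin = "kwnq"  [C₁.fin ++ "q"]
16. n1.val = "wkwq"  [C₁.val ++ "q"]
17. n9.acc = 22  [len(C.val) + 18]
18. n9.mk = -9  [len(C.val) - 13]
19. n9.lab = false  [false]
20. n10.pre = 27  [(if A.lab then A.mk else A.acc) + 5]
21. n11.key = true  [terminal]
22. n12.lim = false  [false]
23. n13.off = "yy"  [terminal]
24. n14.off = "xy"  [terminal]
25. n12.tag = "nyy"  ["n" ++ h₀.off]
26. n10.fin = "qnyy"  ["q" ++ B.tag]
27. n10.val = "nu"  ["nu"]
28. n15.env = 18  [terminal]
29. n9.key = "yqnyy"  ["y" ++ C.fin]
30. n0.off = -9  [len(C.val) - 13]
31. n0.tag = false  [false]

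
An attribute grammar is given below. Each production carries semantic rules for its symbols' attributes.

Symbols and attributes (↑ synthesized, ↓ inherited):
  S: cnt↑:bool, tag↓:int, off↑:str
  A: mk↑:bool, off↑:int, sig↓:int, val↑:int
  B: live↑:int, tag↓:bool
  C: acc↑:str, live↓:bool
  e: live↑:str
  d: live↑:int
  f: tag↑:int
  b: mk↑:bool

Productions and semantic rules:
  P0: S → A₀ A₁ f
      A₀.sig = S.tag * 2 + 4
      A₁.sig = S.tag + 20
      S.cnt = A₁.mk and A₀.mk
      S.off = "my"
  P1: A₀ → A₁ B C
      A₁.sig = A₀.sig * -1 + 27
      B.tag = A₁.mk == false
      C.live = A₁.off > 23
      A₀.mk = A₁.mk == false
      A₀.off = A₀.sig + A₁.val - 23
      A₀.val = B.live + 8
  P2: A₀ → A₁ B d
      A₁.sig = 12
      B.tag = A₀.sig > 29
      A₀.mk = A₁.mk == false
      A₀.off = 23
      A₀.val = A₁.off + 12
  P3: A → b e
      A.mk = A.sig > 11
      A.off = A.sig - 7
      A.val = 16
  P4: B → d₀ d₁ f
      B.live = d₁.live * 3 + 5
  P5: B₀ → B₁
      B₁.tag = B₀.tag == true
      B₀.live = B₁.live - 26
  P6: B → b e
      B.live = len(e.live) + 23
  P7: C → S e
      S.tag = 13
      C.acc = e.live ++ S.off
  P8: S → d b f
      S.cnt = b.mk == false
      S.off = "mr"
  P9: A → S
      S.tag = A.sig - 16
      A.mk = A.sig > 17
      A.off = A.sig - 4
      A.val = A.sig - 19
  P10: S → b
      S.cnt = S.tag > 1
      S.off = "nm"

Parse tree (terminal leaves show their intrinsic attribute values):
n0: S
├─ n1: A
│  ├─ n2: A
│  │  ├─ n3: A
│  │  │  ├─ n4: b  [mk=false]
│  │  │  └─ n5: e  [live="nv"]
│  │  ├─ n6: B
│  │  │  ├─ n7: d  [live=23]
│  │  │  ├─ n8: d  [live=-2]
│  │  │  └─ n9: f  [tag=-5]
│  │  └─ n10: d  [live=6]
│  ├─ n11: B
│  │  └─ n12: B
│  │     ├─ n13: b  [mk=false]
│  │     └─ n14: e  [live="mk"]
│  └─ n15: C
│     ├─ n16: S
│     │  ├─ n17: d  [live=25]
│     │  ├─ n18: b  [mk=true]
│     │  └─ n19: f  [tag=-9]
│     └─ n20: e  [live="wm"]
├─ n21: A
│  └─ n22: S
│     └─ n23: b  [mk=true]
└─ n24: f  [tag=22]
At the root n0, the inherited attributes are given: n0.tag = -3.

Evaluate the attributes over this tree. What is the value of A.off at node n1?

1. n0.tag = -3  [given at root]
2. n1.sig = -2  [S.tag * 2 + 4]
3. n2.sig = 29  [A₀.sig * -1 + 27]
4. n3.sig = 12  [12]
5. n4.mk = false  [terminal]
6. n5.live = "nv"  [terminal]
7. n3.mk = true  [A.sig > 11]
8. n3.off = 5  [A.sig - 7]
9. n3.val = 16  [16]
10. n6.tag = false  [A₀.sig > 29]
11. n7.live = 23  [terminal]
12. n8.live = -2  [terminal]
13. n9.tag = -5  [terminal]
14. n6.live = -1  [d₁.live * 3 + 5]
15. n10.live = 6  [terminal]
16. n2.mk = false  [A₁.mk == false]
17. n2.off = 23  [23]
18. n2.val = 17  [A₁.off + 12]
19. n11.tag = true  [A₁.mk == false]
20. n12.tag = true  [B₀.tag == true]
21. n13.mk = false  [terminal]
22. n14.live = "mk"  [terminal]
23. n12.live = 25  [len(e.live) + 23]
24. n11.live = -1  [B₁.live - 26]
25. n15.live = false  [A₁.off > 23]
26. n16.tag = 13  [13]
27. n17.live = 25  [terminal]
28. n18.mk = true  [terminal]
29. n19.tag = -9  [terminal]
30. n16.cnt = false  [b.mk == false]
31. n16.off = "mr"  ["mr"]
32. n20.live = "wm"  [terminal]
33. n15.acc = "wmmr"  [e.live ++ S.off]
34. n1.mk = true  [A₁.mk == false]
35. n1.off = -8  [A₀.sig + A₁.val - 23]
36. n1.val = 7  [B.live + 8]
37. n21.sig = 17  [S.tag + 20]
38. n22.tag = 1  [A.sig - 16]
39. n23.mk = true  [terminal]
40. n22.cnt = false  [S.tag > 1]
41. n22.off = "nm"  ["nm"]
42. n21.mk = false  [A.sig > 17]
43. n21.off = 13  [A.sig - 4]
44. n21.val = -2  [A.sig - 19]
45. n24.tag = 22  [terminal]
46. n0.cnt = false  [A₁.mk and A₀.mk]
47. n0.off = "my"  ["my"]

-8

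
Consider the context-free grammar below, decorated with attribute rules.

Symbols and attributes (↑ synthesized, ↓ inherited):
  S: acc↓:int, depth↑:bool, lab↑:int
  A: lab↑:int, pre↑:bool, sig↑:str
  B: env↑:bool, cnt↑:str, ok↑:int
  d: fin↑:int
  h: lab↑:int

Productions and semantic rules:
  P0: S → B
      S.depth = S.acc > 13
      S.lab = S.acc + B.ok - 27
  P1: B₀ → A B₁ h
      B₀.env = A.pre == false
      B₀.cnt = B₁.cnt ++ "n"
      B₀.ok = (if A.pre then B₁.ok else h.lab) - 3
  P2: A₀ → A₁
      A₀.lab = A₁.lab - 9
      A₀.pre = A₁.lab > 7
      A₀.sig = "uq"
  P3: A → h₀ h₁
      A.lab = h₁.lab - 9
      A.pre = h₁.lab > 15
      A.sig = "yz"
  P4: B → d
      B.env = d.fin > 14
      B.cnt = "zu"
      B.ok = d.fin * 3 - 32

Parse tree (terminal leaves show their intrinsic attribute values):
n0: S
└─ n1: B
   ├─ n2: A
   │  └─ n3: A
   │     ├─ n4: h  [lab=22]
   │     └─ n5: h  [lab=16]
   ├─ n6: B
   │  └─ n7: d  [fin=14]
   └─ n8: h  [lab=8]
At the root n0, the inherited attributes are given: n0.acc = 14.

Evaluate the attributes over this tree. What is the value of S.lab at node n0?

-8

1. n0.acc = 14  [given at root]
2. n4.lab = 22  [terminal]
3. n5.lab = 16  [terminal]
4. n3.lab = 7  [h₁.lab - 9]
5. n3.pre = true  [h₁.lab > 15]
6. n3.sig = "yz"  ["yz"]
7. n2.lab = -2  [A₁.lab - 9]
8. n2.pre = false  [A₁.lab > 7]
9. n2.sig = "uq"  ["uq"]
10. n7.fin = 14  [terminal]
11. n6.env = false  [d.fin > 14]
12. n6.cnt = "zu"  ["zu"]
13. n6.ok = 10  [d.fin * 3 - 32]
14. n8.lab = 8  [terminal]
15. n1.env = true  [A.pre == false]
16. n1.cnt = "zun"  [B₁.cnt ++ "n"]
17. n1.ok = 5  [(if A.pre then B₁.ok else h.lab) - 3]
18. n0.depth = true  [S.acc > 13]
19. n0.lab = -8  [S.acc + B.ok - 27]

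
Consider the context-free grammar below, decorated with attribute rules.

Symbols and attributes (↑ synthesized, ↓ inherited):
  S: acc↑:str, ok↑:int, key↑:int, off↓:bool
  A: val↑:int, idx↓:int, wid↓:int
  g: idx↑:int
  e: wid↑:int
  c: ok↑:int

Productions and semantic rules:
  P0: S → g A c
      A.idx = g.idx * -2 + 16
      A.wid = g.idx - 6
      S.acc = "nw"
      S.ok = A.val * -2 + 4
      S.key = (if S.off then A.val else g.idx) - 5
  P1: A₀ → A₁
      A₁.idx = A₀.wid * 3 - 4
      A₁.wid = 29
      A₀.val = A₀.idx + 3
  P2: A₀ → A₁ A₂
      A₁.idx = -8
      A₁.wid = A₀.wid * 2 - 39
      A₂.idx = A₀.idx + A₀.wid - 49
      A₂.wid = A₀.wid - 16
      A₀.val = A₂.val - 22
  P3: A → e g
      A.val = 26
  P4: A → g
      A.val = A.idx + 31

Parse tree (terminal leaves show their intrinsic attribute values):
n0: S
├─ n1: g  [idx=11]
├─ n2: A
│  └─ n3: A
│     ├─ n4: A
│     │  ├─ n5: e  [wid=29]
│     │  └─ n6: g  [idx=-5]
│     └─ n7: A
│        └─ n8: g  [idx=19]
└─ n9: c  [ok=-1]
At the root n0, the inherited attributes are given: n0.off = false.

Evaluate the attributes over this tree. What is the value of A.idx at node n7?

1. n0.off = false  [given at root]
2. n1.idx = 11  [terminal]
3. n2.idx = -6  [g.idx * -2 + 16]
4. n2.wid = 5  [g.idx - 6]
5. n3.idx = 11  [A₀.wid * 3 - 4]
6. n3.wid = 29  [29]
7. n4.idx = -8  [-8]
8. n4.wid = 19  [A₀.wid * 2 - 39]
9. n5.wid = 29  [terminal]
10. n6.idx = -5  [terminal]
11. n4.val = 26  [26]
12. n7.idx = -9  [A₀.idx + A₀.wid - 49]
13. n7.wid = 13  [A₀.wid - 16]
14. n8.idx = 19  [terminal]
15. n7.val = 22  [A.idx + 31]
16. n3.val = 0  [A₂.val - 22]
17. n2.val = -3  [A₀.idx + 3]
18. n9.ok = -1  [terminal]
19. n0.acc = "nw"  ["nw"]
20. n0.ok = 10  [A.val * -2 + 4]
21. n0.key = 6  [(if S.off then A.val else g.idx) - 5]

-9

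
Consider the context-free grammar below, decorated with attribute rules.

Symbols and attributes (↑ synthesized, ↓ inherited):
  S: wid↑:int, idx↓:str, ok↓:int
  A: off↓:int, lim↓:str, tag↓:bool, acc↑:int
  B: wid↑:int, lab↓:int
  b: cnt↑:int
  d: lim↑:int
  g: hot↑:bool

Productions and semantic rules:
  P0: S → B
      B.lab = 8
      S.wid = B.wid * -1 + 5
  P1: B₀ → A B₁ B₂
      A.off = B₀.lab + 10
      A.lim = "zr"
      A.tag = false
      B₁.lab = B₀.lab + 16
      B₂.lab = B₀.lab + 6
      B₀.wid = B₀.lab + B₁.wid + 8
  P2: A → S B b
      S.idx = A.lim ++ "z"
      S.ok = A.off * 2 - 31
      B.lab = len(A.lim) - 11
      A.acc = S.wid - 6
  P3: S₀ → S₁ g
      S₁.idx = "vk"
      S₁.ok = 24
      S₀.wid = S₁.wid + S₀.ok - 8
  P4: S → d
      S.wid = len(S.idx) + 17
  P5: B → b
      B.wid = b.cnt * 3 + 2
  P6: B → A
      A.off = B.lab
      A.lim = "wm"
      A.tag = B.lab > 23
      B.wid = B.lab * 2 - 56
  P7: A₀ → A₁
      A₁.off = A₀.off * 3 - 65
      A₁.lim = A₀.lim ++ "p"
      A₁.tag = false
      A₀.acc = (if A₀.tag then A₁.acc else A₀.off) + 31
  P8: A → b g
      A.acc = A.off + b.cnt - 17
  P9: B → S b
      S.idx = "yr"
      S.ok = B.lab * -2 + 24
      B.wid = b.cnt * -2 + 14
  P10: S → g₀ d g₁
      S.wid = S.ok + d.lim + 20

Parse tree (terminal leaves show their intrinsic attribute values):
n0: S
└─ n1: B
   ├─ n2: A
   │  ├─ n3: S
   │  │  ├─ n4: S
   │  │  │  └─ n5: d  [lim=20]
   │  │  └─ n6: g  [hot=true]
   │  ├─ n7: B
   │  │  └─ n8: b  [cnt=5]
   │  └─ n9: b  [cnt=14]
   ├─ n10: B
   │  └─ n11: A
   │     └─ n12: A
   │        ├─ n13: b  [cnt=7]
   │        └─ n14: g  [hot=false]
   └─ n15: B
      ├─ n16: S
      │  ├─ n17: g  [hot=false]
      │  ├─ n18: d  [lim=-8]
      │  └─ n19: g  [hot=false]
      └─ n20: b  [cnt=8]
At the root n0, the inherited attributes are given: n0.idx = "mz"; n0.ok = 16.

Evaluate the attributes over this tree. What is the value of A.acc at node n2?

1. n0.idx = "mz"  [given at root]
2. n0.ok = 16  [given at root]
3. n1.lab = 8  [8]
4. n2.off = 18  [B₀.lab + 10]
5. n2.lim = "zr"  ["zr"]
6. n2.tag = false  [false]
7. n3.idx = "zrz"  [A.lim ++ "z"]
8. n3.ok = 5  [A.off * 2 - 31]
9. n4.idx = "vk"  ["vk"]
10. n4.ok = 24  [24]
11. n5.lim = 20  [terminal]
12. n4.wid = 19  [len(S.idx) + 17]
13. n6.hot = true  [terminal]
14. n3.wid = 16  [S₁.wid + S₀.ok - 8]
15. n7.lab = -9  [len(A.lim) - 11]
16. n8.cnt = 5  [terminal]
17. n7.wid = 17  [b.cnt * 3 + 2]
18. n9.cnt = 14  [terminal]
19. n2.acc = 10  [S.wid - 6]
20. n10.lab = 24  [B₀.lab + 16]
21. n11.off = 24  [B.lab]
22. n11.lim = "wm"  ["wm"]
23. n11.tag = true  [B.lab > 23]
24. n12.off = 7  [A₀.off * 3 - 65]
25. n12.lim = "wmp"  [A₀.lim ++ "p"]
26. n12.tag = false  [false]
27. n13.cnt = 7  [terminal]
28. n14.hot = false  [terminal]
29. n12.acc = -3  [A.off + b.cnt - 17]
30. n11.acc = 28  [(if A₀.tag then A₁.acc else A₀.off) + 31]
31. n10.wid = -8  [B.lab * 2 - 56]
32. n15.lab = 14  [B₀.lab + 6]
33. n16.idx = "yr"  ["yr"]
34. n16.ok = -4  [B.lab * -2 + 24]
35. n17.hot = false  [terminal]
36. n18.lim = -8  [terminal]
37. n19.hot = false  [terminal]
38. n16.wid = 8  [S.ok + d.lim + 20]
39. n20.cnt = 8  [terminal]
40. n15.wid = -2  [b.cnt * -2 + 14]
41. n1.wid = 8  [B₀.lab + B₁.wid + 8]
42. n0.wid = -3  [B.wid * -1 + 5]

10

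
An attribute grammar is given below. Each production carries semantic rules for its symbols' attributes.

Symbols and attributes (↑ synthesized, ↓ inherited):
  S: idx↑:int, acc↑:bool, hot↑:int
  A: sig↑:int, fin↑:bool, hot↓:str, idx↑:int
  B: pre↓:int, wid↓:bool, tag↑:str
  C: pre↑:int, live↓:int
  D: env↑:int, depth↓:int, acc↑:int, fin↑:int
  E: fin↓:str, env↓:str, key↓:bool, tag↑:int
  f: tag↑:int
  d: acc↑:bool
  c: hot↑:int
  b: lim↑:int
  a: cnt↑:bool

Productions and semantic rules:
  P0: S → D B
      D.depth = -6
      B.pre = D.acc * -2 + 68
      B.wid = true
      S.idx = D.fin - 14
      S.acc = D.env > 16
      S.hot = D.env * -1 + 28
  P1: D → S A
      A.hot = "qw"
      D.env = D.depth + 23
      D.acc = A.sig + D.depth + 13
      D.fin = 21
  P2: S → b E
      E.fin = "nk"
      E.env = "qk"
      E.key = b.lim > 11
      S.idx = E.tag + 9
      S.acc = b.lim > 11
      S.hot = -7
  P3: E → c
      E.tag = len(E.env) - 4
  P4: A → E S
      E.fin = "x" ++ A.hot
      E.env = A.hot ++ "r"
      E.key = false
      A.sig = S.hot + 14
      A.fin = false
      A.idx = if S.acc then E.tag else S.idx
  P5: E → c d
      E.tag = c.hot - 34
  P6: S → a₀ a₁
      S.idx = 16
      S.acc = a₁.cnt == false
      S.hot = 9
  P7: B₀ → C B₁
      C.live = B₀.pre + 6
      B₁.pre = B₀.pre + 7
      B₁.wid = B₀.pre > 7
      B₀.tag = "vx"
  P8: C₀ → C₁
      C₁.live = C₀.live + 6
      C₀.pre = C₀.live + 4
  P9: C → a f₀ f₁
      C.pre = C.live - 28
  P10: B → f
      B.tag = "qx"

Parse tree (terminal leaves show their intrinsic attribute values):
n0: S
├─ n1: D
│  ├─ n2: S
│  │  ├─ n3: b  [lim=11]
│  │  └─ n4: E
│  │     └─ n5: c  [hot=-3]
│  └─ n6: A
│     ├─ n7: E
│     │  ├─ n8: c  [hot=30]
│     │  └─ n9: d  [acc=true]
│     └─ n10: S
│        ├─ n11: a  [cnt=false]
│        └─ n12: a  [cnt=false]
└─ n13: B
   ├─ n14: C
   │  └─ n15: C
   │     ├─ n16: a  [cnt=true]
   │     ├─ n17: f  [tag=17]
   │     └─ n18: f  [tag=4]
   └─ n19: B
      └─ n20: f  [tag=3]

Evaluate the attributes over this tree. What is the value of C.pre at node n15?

-8

1. n1.depth = -6  [-6]
2. n3.lim = 11  [terminal]
3. n4.fin = "nk"  ["nk"]
4. n4.env = "qk"  ["qk"]
5. n4.key = false  [b.lim > 11]
6. n5.hot = -3  [terminal]
7. n4.tag = -2  [len(E.env) - 4]
8. n2.idx = 7  [E.tag + 9]
9. n2.acc = false  [b.lim > 11]
10. n2.hot = -7  [-7]
11. n6.hot = "qw"  ["qw"]
12. n7.fin = "xqw"  ["x" ++ A.hot]
13. n7.env = "qwr"  [A.hot ++ "r"]
14. n7.key = false  [false]
15. n8.hot = 30  [terminal]
16. n9.acc = true  [terminal]
17. n7.tag = -4  [c.hot - 34]
18. n11.cnt = false  [terminal]
19. n12.cnt = false  [terminal]
20. n10.idx = 16  [16]
21. n10.acc = true  [a₁.cnt == false]
22. n10.hot = 9  [9]
23. n6.sig = 23  [S.hot + 14]
24. n6.fin = false  [false]
25. n6.idx = -4  [if S.acc then E.tag else S.idx]
26. n1.env = 17  [D.depth + 23]
27. n1.acc = 30  [A.sig + D.depth + 13]
28. n1.fin = 21  [21]
29. n13.pre = 8  [D.acc * -2 + 68]
30. n13.wid = true  [true]
31. n14.live = 14  [B₀.pre + 6]
32. n15.live = 20  [C₀.live + 6]
33. n16.cnt = true  [terminal]
34. n17.tag = 17  [terminal]
35. n18.tag = 4  [terminal]
36. n15.pre = -8  [C.live - 28]
37. n14.pre = 18  [C₀.live + 4]
38. n19.pre = 15  [B₀.pre + 7]
39. n19.wid = true  [B₀.pre > 7]
40. n20.tag = 3  [terminal]
41. n19.tag = "qx"  ["qx"]
42. n13.tag = "vx"  ["vx"]
43. n0.idx = 7  [D.fin - 14]
44. n0.acc = true  [D.env > 16]
45. n0.hot = 11  [D.env * -1 + 28]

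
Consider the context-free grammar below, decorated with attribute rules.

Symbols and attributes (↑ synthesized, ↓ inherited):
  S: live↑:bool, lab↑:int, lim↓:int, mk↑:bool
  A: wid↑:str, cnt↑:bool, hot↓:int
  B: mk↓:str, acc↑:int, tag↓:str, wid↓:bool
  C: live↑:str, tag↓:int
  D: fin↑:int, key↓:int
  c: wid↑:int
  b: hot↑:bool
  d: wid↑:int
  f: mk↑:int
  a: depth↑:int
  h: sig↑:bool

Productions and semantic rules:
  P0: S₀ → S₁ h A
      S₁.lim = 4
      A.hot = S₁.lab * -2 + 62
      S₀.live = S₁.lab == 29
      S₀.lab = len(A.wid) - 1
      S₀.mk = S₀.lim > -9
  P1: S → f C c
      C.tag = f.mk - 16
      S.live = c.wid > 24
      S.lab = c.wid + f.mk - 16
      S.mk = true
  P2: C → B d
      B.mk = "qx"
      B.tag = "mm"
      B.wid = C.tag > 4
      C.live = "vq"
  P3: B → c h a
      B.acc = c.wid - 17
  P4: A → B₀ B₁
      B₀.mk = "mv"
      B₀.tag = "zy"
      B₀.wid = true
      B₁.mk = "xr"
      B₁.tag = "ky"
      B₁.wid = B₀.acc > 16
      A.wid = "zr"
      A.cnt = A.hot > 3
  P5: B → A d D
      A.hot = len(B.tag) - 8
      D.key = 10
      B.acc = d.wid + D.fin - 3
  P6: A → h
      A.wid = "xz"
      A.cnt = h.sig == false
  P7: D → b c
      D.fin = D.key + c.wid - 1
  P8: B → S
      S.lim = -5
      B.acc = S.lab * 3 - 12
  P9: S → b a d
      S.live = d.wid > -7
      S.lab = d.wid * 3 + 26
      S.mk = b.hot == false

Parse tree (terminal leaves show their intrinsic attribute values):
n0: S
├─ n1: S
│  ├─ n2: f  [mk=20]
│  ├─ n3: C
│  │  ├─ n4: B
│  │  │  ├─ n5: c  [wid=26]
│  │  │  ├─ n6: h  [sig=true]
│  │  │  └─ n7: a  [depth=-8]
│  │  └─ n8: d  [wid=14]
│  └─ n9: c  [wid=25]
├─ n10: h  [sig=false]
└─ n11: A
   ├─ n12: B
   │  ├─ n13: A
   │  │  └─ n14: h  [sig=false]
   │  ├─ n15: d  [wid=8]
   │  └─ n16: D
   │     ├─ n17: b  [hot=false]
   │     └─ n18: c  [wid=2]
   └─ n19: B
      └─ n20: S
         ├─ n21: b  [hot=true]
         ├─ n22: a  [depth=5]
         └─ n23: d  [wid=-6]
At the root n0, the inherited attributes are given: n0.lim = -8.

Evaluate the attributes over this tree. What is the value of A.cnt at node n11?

1. n0.lim = -8  [given at root]
2. n1.lim = 4  [4]
3. n2.mk = 20  [terminal]
4. n3.tag = 4  [f.mk - 16]
5. n4.mk = "qx"  ["qx"]
6. n4.tag = "mm"  ["mm"]
7. n4.wid = false  [C.tag > 4]
8. n5.wid = 26  [terminal]
9. n6.sig = true  [terminal]
10. n7.depth = -8  [terminal]
11. n4.acc = 9  [c.wid - 17]
12. n8.wid = 14  [terminal]
13. n3.live = "vq"  ["vq"]
14. n9.wid = 25  [terminal]
15. n1.live = true  [c.wid > 24]
16. n1.lab = 29  [c.wid + f.mk - 16]
17. n1.mk = true  [true]
18. n10.sig = false  [terminal]
19. n11.hot = 4  [S₁.lab * -2 + 62]
20. n12.mk = "mv"  ["mv"]
21. n12.tag = "zy"  ["zy"]
22. n12.wid = true  [true]
23. n13.hot = -6  [len(B.tag) - 8]
24. n14.sig = false  [terminal]
25. n13.wid = "xz"  ["xz"]
26. n13.cnt = true  [h.sig == false]
27. n15.wid = 8  [terminal]
28. n16.key = 10  [10]
29. n17.hot = false  [terminal]
30. n18.wid = 2  [terminal]
31. n16.fin = 11  [D.key + c.wid - 1]
32. n12.acc = 16  [d.wid + D.fin - 3]
33. n19.mk = "xr"  ["xr"]
34. n19.tag = "ky"  ["ky"]
35. n19.wid = false  [B₀.acc > 16]
36. n20.lim = -5  [-5]
37. n21.hot = true  [terminal]
38. n22.depth = 5  [terminal]
39. n23.wid = -6  [terminal]
40. n20.live = true  [d.wid > -7]
41. n20.lab = 8  [d.wid * 3 + 26]
42. n20.mk = false  [b.hot == false]
43. n19.acc = 12  [S.lab * 3 - 12]
44. n11.wid = "zr"  ["zr"]
45. n11.cnt = true  [A.hot > 3]
46. n0.live = true  [S₁.lab == 29]
47. n0.lab = 1  [len(A.wid) - 1]
48. n0.mk = true  [S₀.lim > -9]

true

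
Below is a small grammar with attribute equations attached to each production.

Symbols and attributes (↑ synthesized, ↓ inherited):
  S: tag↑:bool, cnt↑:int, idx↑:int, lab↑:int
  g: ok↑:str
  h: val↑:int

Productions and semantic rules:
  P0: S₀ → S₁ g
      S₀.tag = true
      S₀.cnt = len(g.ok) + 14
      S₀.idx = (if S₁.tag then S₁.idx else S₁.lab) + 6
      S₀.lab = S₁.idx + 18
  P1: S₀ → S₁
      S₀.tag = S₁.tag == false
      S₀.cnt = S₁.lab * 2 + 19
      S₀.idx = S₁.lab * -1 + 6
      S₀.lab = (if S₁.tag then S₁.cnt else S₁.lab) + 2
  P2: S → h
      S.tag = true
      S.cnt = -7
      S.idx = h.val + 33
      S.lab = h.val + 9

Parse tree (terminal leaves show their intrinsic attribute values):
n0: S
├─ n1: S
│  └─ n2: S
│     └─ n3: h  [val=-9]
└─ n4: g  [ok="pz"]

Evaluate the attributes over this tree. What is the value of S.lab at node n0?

1. n3.val = -9  [terminal]
2. n2.tag = true  [true]
3. n2.cnt = -7  [-7]
4. n2.idx = 24  [h.val + 33]
5. n2.lab = 0  [h.val + 9]
6. n1.tag = false  [S₁.tag == false]
7. n1.cnt = 19  [S₁.lab * 2 + 19]
8. n1.idx = 6  [S₁.lab * -1 + 6]
9. n1.lab = -5  [(if S₁.tag then S₁.cnt else S₁.lab) + 2]
10. n4.ok = "pz"  [terminal]
11. n0.tag = true  [true]
12. n0.cnt = 16  [len(g.ok) + 14]
13. n0.idx = 1  [(if S₁.tag then S₁.idx else S₁.lab) + 6]
14. n0.lab = 24  [S₁.idx + 18]

24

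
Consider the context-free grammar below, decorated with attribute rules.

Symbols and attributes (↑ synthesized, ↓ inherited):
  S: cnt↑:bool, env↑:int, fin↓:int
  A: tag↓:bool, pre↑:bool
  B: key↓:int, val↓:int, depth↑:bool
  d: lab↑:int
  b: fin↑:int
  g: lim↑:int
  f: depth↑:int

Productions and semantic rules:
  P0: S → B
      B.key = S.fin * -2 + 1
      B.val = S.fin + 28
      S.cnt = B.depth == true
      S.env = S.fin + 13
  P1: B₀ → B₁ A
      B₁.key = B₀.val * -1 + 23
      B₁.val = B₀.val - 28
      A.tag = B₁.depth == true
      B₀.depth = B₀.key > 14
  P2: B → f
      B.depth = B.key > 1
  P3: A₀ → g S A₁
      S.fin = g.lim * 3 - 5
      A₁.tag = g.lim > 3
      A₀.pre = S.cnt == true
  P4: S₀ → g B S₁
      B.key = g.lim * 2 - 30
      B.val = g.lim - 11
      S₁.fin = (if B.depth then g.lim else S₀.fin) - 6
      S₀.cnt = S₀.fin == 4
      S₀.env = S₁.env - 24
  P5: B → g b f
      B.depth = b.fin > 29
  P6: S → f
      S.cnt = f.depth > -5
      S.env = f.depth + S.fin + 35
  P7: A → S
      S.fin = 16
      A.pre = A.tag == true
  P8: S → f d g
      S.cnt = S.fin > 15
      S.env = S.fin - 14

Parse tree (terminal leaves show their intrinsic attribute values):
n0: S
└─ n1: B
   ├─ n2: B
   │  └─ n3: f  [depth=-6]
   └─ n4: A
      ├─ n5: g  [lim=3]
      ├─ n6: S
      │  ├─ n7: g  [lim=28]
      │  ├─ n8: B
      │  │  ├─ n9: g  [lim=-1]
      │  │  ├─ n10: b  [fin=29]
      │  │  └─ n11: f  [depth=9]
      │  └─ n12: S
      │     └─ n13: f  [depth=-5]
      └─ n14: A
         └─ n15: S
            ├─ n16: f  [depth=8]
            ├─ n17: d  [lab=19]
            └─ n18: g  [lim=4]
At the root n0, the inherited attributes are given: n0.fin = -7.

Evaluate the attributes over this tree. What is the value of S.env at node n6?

4

1. n0.fin = -7  [given at root]
2. n1.key = 15  [S.fin * -2 + 1]
3. n1.val = 21  [S.fin + 28]
4. n2.key = 2  [B₀.val * -1 + 23]
5. n2.val = -7  [B₀.val - 28]
6. n3.depth = -6  [terminal]
7. n2.depth = true  [B.key > 1]
8. n4.tag = true  [B₁.depth == true]
9. n5.lim = 3  [terminal]
10. n6.fin = 4  [g.lim * 3 - 5]
11. n7.lim = 28  [terminal]
12. n8.key = 26  [g.lim * 2 - 30]
13. n8.val = 17  [g.lim - 11]
14. n9.lim = -1  [terminal]
15. n10.fin = 29  [terminal]
16. n11.depth = 9  [terminal]
17. n8.depth = false  [b.fin > 29]
18. n12.fin = -2  [(if B.depth then g.lim else S₀.fin) - 6]
19. n13.depth = -5  [terminal]
20. n12.cnt = false  [f.depth > -5]
21. n12.env = 28  [f.depth + S.fin + 35]
22. n6.cnt = true  [S₀.fin == 4]
23. n6.env = 4  [S₁.env - 24]
24. n14.tag = false  [g.lim > 3]
25. n15.fin = 16  [16]
26. n16.depth = 8  [terminal]
27. n17.lab = 19  [terminal]
28. n18.lim = 4  [terminal]
29. n15.cnt = true  [S.fin > 15]
30. n15.env = 2  [S.fin - 14]
31. n14.pre = false  [A.tag == true]
32. n4.pre = true  [S.cnt == true]
33. n1.depth = true  [B₀.key > 14]
34. n0.cnt = true  [B.depth == true]
35. n0.env = 6  [S.fin + 13]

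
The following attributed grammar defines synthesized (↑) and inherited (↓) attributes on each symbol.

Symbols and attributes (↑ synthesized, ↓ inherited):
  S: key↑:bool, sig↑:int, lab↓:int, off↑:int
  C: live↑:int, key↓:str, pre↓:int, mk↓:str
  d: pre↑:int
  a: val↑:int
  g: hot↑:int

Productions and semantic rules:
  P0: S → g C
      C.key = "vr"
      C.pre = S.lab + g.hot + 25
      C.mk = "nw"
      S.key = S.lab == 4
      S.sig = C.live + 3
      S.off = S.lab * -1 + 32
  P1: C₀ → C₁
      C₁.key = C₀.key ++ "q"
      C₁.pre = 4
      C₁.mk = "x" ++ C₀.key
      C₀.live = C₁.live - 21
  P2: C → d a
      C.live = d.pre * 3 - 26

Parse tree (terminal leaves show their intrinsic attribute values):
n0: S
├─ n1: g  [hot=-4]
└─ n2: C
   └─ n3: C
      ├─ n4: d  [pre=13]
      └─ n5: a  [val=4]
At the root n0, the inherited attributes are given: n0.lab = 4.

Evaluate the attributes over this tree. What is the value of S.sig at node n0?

-5

1. n0.lab = 4  [given at root]
2. n1.hot = -4  [terminal]
3. n2.key = "vr"  ["vr"]
4. n2.pre = 25  [S.lab + g.hot + 25]
5. n2.mk = "nw"  ["nw"]
6. n3.key = "vrq"  [C₀.key ++ "q"]
7. n3.pre = 4  [4]
8. n3.mk = "xvr"  ["x" ++ C₀.key]
9. n4.pre = 13  [terminal]
10. n5.val = 4  [terminal]
11. n3.live = 13  [d.pre * 3 - 26]
12. n2.live = -8  [C₁.live - 21]
13. n0.key = true  [S.lab == 4]
14. n0.sig = -5  [C.live + 3]
15. n0.off = 28  [S.lab * -1 + 32]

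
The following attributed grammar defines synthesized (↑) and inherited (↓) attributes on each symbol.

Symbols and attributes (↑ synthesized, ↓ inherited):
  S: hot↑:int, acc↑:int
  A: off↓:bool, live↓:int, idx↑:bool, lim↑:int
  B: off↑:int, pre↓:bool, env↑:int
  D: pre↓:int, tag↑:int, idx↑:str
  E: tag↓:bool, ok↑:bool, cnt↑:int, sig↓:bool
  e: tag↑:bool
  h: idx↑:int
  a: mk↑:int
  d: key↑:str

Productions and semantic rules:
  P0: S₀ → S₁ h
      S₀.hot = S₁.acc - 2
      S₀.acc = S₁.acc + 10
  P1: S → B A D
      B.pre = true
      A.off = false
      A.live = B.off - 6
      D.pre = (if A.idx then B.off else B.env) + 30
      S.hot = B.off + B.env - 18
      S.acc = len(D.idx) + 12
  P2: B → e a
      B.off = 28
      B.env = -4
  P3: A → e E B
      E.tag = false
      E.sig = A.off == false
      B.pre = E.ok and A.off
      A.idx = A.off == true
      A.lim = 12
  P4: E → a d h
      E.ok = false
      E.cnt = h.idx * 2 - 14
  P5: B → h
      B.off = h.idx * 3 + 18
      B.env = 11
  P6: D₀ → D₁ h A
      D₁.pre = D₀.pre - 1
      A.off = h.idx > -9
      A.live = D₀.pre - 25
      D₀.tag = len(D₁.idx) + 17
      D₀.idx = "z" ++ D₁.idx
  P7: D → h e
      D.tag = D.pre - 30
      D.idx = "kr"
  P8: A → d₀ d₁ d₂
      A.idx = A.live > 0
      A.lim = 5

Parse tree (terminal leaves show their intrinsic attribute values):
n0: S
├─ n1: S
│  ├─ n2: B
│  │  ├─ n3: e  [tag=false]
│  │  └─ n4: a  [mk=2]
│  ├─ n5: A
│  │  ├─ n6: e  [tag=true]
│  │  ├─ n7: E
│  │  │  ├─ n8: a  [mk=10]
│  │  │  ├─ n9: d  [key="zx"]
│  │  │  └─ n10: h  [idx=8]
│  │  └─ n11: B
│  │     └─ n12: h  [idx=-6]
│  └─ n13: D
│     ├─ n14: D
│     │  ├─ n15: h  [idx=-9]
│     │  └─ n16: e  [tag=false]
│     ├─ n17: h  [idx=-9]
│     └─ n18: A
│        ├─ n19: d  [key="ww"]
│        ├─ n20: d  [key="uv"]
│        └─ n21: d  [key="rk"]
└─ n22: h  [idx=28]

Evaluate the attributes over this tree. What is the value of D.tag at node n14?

1. n2.pre = true  [true]
2. n3.tag = false  [terminal]
3. n4.mk = 2  [terminal]
4. n2.off = 28  [28]
5. n2.env = -4  [-4]
6. n5.off = false  [false]
7. n5.live = 22  [B.off - 6]
8. n6.tag = true  [terminal]
9. n7.tag = false  [false]
10. n7.sig = true  [A.off == false]
11. n8.mk = 10  [terminal]
12. n9.key = "zx"  [terminal]
13. n10.idx = 8  [terminal]
14. n7.ok = false  [false]
15. n7.cnt = 2  [h.idx * 2 - 14]
16. n11.pre = false  [E.ok and A.off]
17. n12.idx = -6  [terminal]
18. n11.off = 0  [h.idx * 3 + 18]
19. n11.env = 11  [11]
20. n5.idx = false  [A.off == true]
21. n5.lim = 12  [12]
22. n13.pre = 26  [(if A.idx then B.off else B.env) + 30]
23. n14.pre = 25  [D₀.pre - 1]
24. n15.idx = -9  [terminal]
25. n16.tag = false  [terminal]
26. n14.tag = -5  [D.pre - 30]
27. n14.idx = "kr"  ["kr"]
28. n17.idx = -9  [terminal]
29. n18.off = false  [h.idx > -9]
30. n18.live = 1  [D₀.pre - 25]
31. n19.key = "ww"  [terminal]
32. n20.key = "uv"  [terminal]
33. n21.key = "rk"  [terminal]
34. n18.idx = true  [A.live > 0]
35. n18.lim = 5  [5]
36. n13.tag = 19  [len(D₁.idx) + 17]
37. n13.idx = "zkr"  ["z" ++ D₁.idx]
38. n1.hot = 6  [B.off + B.env - 18]
39. n1.acc = 15  [len(D.idx) + 12]
40. n22.idx = 28  [terminal]
41. n0.hot = 13  [S₁.acc - 2]
42. n0.acc = 25  [S₁.acc + 10]

-5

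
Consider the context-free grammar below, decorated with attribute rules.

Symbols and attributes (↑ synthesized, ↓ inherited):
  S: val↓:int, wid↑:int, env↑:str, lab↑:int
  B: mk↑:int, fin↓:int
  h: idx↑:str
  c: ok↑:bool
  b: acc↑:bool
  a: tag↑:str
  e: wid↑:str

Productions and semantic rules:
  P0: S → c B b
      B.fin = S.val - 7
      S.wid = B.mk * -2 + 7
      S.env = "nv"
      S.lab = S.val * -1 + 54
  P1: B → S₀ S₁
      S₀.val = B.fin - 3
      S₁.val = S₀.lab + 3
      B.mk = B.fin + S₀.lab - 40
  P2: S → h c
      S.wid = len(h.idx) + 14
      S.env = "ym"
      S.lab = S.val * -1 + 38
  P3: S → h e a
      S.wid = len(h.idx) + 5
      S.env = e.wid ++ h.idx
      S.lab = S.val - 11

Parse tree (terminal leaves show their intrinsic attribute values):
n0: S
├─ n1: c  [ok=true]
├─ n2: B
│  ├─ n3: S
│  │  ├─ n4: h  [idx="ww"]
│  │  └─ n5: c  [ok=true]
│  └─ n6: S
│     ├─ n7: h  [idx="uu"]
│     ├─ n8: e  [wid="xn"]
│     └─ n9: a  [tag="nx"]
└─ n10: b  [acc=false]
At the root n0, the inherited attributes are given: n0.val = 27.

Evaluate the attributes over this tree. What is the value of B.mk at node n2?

1

1. n0.val = 27  [given at root]
2. n1.ok = true  [terminal]
3. n2.fin = 20  [S.val - 7]
4. n3.val = 17  [B.fin - 3]
5. n4.idx = "ww"  [terminal]
6. n5.ok = true  [terminal]
7. n3.wid = 16  [len(h.idx) + 14]
8. n3.env = "ym"  ["ym"]
9. n3.lab = 21  [S.val * -1 + 38]
10. n6.val = 24  [S₀.lab + 3]
11. n7.idx = "uu"  [terminal]
12. n8.wid = "xn"  [terminal]
13. n9.tag = "nx"  [terminal]
14. n6.wid = 7  [len(h.idx) + 5]
15. n6.env = "xnuu"  [e.wid ++ h.idx]
16. n6.lab = 13  [S.val - 11]
17. n2.mk = 1  [B.fin + S₀.lab - 40]
18. n10.acc = false  [terminal]
19. n0.wid = 5  [B.mk * -2 + 7]
20. n0.env = "nv"  ["nv"]
21. n0.lab = 27  [S.val * -1 + 54]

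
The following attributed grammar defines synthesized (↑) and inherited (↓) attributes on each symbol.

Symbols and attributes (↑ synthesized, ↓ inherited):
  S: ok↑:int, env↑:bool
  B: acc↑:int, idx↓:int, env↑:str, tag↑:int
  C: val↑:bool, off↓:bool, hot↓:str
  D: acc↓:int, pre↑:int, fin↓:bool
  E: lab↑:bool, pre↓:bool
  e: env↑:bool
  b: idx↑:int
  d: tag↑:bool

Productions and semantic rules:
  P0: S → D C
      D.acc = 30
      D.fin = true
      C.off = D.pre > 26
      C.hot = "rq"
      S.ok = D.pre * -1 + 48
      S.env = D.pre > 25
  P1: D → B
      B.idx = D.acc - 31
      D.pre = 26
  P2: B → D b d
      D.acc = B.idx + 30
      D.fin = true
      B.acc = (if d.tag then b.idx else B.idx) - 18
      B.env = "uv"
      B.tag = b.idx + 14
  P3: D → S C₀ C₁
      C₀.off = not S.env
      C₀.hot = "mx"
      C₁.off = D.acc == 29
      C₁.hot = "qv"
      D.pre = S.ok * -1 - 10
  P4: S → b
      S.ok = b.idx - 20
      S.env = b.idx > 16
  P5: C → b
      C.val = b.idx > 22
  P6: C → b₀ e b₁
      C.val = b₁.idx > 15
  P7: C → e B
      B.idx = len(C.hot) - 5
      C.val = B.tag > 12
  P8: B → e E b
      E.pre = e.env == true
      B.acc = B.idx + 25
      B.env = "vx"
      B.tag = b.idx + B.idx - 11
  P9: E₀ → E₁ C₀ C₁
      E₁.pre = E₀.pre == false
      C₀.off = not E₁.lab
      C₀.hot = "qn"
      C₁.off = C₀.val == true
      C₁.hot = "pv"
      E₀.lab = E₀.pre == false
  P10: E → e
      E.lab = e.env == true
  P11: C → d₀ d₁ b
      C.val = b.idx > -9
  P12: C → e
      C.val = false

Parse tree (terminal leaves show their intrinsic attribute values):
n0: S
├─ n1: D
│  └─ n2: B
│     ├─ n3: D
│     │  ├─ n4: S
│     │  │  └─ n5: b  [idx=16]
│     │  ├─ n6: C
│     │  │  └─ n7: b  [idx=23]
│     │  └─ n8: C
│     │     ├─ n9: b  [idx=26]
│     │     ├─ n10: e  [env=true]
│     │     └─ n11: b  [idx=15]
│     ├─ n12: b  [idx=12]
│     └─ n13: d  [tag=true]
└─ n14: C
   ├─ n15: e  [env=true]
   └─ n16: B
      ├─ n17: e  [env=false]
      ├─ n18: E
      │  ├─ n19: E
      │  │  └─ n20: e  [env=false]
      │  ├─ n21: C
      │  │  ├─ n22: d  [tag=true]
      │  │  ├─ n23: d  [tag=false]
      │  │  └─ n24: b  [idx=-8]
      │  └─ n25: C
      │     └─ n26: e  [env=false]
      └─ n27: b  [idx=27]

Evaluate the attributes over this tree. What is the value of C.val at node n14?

true

1. n1.acc = 30  [30]
2. n1.fin = true  [true]
3. n2.idx = -1  [D.acc - 31]
4. n3.acc = 29  [B.idx + 30]
5. n3.fin = true  [true]
6. n5.idx = 16  [terminal]
7. n4.ok = -4  [b.idx - 20]
8. n4.env = false  [b.idx > 16]
9. n6.off = true  [not S.env]
10. n6.hot = "mx"  ["mx"]
11. n7.idx = 23  [terminal]
12. n6.val = true  [b.idx > 22]
13. n8.off = true  [D.acc == 29]
14. n8.hot = "qv"  ["qv"]
15. n9.idx = 26  [terminal]
16. n10.env = true  [terminal]
17. n11.idx = 15  [terminal]
18. n8.val = false  [b₁.idx > 15]
19. n3.pre = -6  [S.ok * -1 - 10]
20. n12.idx = 12  [terminal]
21. n13.tag = true  [terminal]
22. n2.acc = -6  [(if d.tag then b.idx else B.idx) - 18]
23. n2.env = "uv"  ["uv"]
24. n2.tag = 26  [b.idx + 14]
25. n1.pre = 26  [26]
26. n14.off = false  [D.pre > 26]
27. n14.hot = "rq"  ["rq"]
28. n15.env = true  [terminal]
29. n16.idx = -3  [len(C.hot) - 5]
30. n17.env = false  [terminal]
31. n18.pre = false  [e.env == true]
32. n19.pre = true  [E₀.pre == false]
33. n20.env = false  [terminal]
34. n19.lab = false  [e.env == true]
35. n21.off = true  [not E₁.lab]
36. n21.hot = "qn"  ["qn"]
37. n22.tag = true  [terminal]
38. n23.tag = false  [terminal]
39. n24.idx = -8  [terminal]
40. n21.val = true  [b.idx > -9]
41. n25.off = true  [C₀.val == true]
42. n25.hot = "pv"  ["pv"]
43. n26.env = false  [terminal]
44. n25.val = false  [false]
45. n18.lab = true  [E₀.pre == false]
46. n27.idx = 27  [terminal]
47. n16.acc = 22  [B.idx + 25]
48. n16.env = "vx"  ["vx"]
49. n16.tag = 13  [b.idx + B.idx - 11]
50. n14.val = true  [B.tag > 12]
51. n0.ok = 22  [D.pre * -1 + 48]
52. n0.env = true  [D.pre > 25]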